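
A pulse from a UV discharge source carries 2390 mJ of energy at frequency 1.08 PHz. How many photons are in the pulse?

Per-photon energy: E = 7.156 × 10^-19 J (from frequency = 1.08 PHz).
N = E_total / E_photon = 2.39 J / 7.156 × 10^-19 J = 3.34 × 10^18.

3.34 × 10^18 photons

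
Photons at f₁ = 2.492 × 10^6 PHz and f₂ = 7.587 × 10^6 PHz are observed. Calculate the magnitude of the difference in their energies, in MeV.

Using E = hf: E₁ = 1.6512 × 10^-12 J, E₂ = 5.0272 × 10^-12 J.
|ΔE| = |1.6512 × 10^-12 − 5.0272 × 10^-12| = 3.38 × 10^-12 J = 21.1 MeV.

21.1 MeV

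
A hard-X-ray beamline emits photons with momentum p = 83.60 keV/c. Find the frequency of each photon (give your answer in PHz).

In SI units: p = 83.60 keV/c = 4.4678e-23 kg·m/s.
The photon relation is f = pc/h, giving f = 2.021e19 Hz.
Converting to PHz: f = 20210 PHz ≈ 2.02e4 PHz.

2.02e4 PHz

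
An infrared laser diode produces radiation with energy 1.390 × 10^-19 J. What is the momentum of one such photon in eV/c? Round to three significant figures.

Since p = E/c for a photon, p = 4.637 × 10^-28 kg·m/s.
Converting to eV/c: p = 0.8676 eV/c ≈ 0.868 eV/c.

0.868 eV/c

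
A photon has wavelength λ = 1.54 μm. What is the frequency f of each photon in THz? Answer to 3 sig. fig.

Take c = 2.99792458 × 10^8 m/s.
In SI units: λ = 1.54 μm = 1.54 × 10^-6 m.
For a photon f = c/λ, so f = 1.947 × 10^14 Hz.
Converting to THz: f = 194.7 THz ≈ 195 THz.

195 THz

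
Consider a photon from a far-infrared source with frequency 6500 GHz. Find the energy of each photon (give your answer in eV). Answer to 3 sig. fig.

0.0269 eV

(h = 6.62607015e-34 J·s, 1 eV = 1.602176634e-19 J.)
First convert: f = 6500 GHz = 6.5e12 Hz.
Apply E = hf: E = 4.307e-21 J.
Converting to eV: E = 0.02688 eV ≈ 0.0269 eV.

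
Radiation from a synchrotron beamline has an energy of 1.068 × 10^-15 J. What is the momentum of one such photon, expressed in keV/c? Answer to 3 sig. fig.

Take c = 2.99792458 × 10^8 m/s, 1 eV = 1.602176634 × 10^-19 J.
For a photon p = E/c, so p = 3.562 × 10^-24 kg·m/s.
Converting to keV/c: p = 6.666 keV/c ≈ 6.67 keV/c.

6.67 keV/c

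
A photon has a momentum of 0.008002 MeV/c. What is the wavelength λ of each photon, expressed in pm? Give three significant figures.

Use h = 6.62607015 × 10^-34 J·s, c = 2.99792458 × 10^8 m/s, 1 eV = 1.602176634 × 10^-19 J.
Convert to SI: p = 0.008002 MeV/c = 4.2765 × 10^-24 kg·m/s.
Since λ = h/p for a photon, λ = 1.549 × 10^-10 m.
Converting to pm: λ = 154.9 pm ≈ 155 pm.

155 pm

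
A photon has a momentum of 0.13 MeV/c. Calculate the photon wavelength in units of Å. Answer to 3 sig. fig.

In SI units: p = 0.13 MeV/c = 6.9476e-23 kg·m/s.
The photon relation is λ = h/p, giving λ = 9.537e-12 m.
Converting to Å: λ = 0.09537 Å ≈ 0.0954 Å.

0.0954 Å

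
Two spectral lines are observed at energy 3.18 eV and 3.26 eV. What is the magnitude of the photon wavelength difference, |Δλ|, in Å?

95.7 Å

Using λ = hc/E: λ₁ = 3.899e-7 m, λ₂ = 3.803e-7 m.
|Δλ| = |3.899e-7 − 3.803e-7| = 9.57e-9 m = 95.7 Å.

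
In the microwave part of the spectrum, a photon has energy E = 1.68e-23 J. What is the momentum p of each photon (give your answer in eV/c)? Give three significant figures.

1.05e-4 eV/c

Use c = 2.99792458e8 m/s, 1 eV = 1.602176634e-19 J.
Apply p = E/c: p = 5.604e-32 kg·m/s.
Converting to eV/c: p = 1.049e-4 eV/c ≈ 1.05e-4 eV/c.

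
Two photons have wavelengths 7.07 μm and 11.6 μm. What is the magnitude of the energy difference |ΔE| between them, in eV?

Using E = hc/λ: E₁ = 2.810e-20 J, E₂ = 1.712e-20 J.
|ΔE| = |2.810e-20 − 1.712e-20| = 1.10e-20 J = 0.0685 eV.

0.0685 eV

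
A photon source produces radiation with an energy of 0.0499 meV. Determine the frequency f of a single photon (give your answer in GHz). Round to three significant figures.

In SI units: E = 0.0499 meV = 7.9949e-24 J.
Apply f = E/h: f = 1.207e10 Hz.
Converting to GHz: f = 12.07 GHz ≈ 12.1 GHz.

12.1 GHz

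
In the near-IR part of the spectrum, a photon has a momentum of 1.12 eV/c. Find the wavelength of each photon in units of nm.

1110 nm

Use h = 6.62607015e-34 J·s, c = 2.99792458e8 m/s, 1 eV = 1.602176634e-19 J.
Convert to SI: p = 1.12 eV/c = 5.9856e-28 kg·m/s.
For a photon λ = h/p, so λ = 1.107e-6 m.
Converting to nm: λ = 1107 nm ≈ 1110 nm.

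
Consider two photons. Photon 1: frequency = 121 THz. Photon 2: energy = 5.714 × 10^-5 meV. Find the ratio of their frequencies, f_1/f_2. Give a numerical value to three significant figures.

8.76 × 10^6

f_1 = 1.210 × 10^14 Hz (from frequency = 121 THz, via f given directly).
f_2 = 1.382 × 10^7 Hz (from energy = 5.714 × 10^-5 meV, via f = E/h).
Ratio = 1.210 × 10^14 / 1.382 × 10^7 = 8.76 × 10^6.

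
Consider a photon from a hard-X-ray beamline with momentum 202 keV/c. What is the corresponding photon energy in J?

3.24e-14 J

In SI units: p = 202 keV/c = 1.0795e-22 kg·m/s.
Since E = pc for a photon, E = 3.236e-14 J.
So E ≈ 3.24e-14 J.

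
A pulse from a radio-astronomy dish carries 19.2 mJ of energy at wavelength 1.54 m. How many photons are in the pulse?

1.49e23 photons

Per-photon energy: E = 1.290e-25 J (from wavelength = 1.54 m).
N = E_total / E_photon = 0.0192 J / 1.290e-25 J = 1.49e23.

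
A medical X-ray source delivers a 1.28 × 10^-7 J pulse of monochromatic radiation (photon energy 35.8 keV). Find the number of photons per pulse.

2.23 × 10^7 photons

Per-photon energy: E = 5.736 × 10^-15 J (from energy = 35.8 keV).
N = E_total / E_photon = 1.28 × 10^-7 J / 5.736 × 10^-15 J = 2.23 × 10^7.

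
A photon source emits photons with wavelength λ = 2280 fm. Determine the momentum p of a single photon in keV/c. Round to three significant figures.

First convert: λ = 2280 fm = 2.28 × 10^-12 m.
The photon relation is p = h/λ, giving p = 2.906 × 10^-22 kg·m/s.
Converting to keV/c: p = 543.8 keV/c ≈ 544 keV/c.

544 keV/c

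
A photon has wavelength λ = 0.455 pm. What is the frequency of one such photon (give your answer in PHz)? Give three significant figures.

6.59 × 10^5 PHz

Use c = 2.99792458 × 10^8 m/s.
First convert: λ = 0.455 pm = 4.55 × 10^-13 m.
Since f = c/λ for a photon, f = 6.589 × 10^20 Hz.
Converting to PHz: f = 658900 PHz ≈ 6.59 × 10^5 PHz.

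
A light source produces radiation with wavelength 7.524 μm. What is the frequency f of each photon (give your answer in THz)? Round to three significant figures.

39.8 THz

First convert: λ = 7.524 μm = 7.524e-6 m.
For a photon f = c/λ, so f = 3.984e13 Hz.
Converting to THz: f = 39.84 THz ≈ 39.8 THz.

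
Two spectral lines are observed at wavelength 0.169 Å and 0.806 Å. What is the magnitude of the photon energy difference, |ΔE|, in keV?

58.0 keV

Using E = hc/λ: E₁ = 1.175 × 10^-14 J, E₂ = 2.465 × 10^-15 J.
|ΔE| = |1.175 × 10^-14 − 2.465 × 10^-15| = 9.29 × 10^-15 J = 58.0 keV.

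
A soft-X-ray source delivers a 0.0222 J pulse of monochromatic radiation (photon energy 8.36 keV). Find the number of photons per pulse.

1.66e13 photons

Per-photon energy: E = 1.339e-15 J (from energy = 8.36 keV).
N = E_total / E_photon = 0.0222 J / 1.339e-15 J = 1.66e13.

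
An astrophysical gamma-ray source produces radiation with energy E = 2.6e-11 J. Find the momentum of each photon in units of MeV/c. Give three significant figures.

(c = 2.99792458e8 m/s, 1 eV = 1.602176634e-19 J.)
The photon relation is p = E/c, giving p = 8.673e-20 kg·m/s.
Converting to MeV/c: p = 162.3 MeV/c ≈ 162 MeV/c.

162 MeV/c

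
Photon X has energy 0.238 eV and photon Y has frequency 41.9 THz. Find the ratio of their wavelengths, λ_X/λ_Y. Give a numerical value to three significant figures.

λ_X = 5.209e-6 m (from energy = 0.238 eV, via λ = hc/E).
λ_Y = 7.155e-6 m (from frequency = 41.9 THz, via λ = c/f).
Ratio = 5.209e-6 / 7.155e-6 = 0.728.

0.728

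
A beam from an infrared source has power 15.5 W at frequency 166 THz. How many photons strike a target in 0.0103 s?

1.45e18 photons

Total energy: E_total = P·t = 15.5 × 0.0103 = 0.1597 J.
Per-photon energy: E = 1.100e-19 J.
N = E_total / E_photon = 1.45e18.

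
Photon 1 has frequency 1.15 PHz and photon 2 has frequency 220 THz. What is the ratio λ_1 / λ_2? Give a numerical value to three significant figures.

0.191

λ_1 = 2.607 × 10^-7 m (from frequency = 1.15 PHz, via λ = c/f).
λ_2 = 1.363 × 10^-6 m (from frequency = 220 THz, via λ = c/f).
Ratio = 2.607 × 10^-7 / 1.363 × 10^-6 = 0.191.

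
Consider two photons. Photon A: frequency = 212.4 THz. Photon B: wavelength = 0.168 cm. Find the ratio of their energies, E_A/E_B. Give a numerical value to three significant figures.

1190

E_A = 1.407e-19 J (from frequency = 212.4 THz, via E = hf).
E_B = 1.182e-22 J (from wavelength = 0.168 cm, via E = hc/λ).
Ratio = 1.407e-19 / 1.182e-22 = 1190.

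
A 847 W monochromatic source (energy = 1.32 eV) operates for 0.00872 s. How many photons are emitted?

3.49 × 10^19 photons

Total energy: E_total = P·t = 847 × 0.00872 = 7.386 J.
Per-photon energy: E = 2.115 × 10^-19 J.
N = E_total / E_photon = 3.49 × 10^19.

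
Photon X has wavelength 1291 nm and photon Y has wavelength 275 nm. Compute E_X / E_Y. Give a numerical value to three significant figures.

E_X = 1.539 × 10^-19 J (from wavelength = 1291 nm, via E = hc/λ).
E_Y = 7.223 × 10^-19 J (from wavelength = 275 nm, via E = hc/λ).
Ratio = 1.539 × 10^-19 / 7.223 × 10^-19 = 0.213.

0.213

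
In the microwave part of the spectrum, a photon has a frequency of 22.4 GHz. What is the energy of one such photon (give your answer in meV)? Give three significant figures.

0.0926 meV

In SI units: f = 22.4 GHz = 2.24e10 Hz.
The photon relation is E = hf, giving E = 1.484e-23 J.
Converting to meV: E = 0.09264 meV ≈ 0.0926 meV.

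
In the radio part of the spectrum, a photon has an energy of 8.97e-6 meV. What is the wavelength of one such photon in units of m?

138 m

Take h = 6.62607015e-34 J·s, c = 2.99792458e8 m/s, 1 eV = 1.602176634e-19 J.
First convert: E = 8.97e-6 meV = 1.4372e-27 J.
Since λ = hc/E for a photon, λ = 138.2 m.
So λ ≈ 138 m.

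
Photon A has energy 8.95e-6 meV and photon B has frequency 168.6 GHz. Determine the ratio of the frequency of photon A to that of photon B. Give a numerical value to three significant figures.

f_A = 2.164e6 Hz (from energy = 8.95e-6 meV, via f = E/h).
f_B = 1.686e11 Hz (from frequency = 168.6 GHz, via f given directly).
Ratio = 2.164e6 / 1.686e11 = 1.28e-5.

1.28e-5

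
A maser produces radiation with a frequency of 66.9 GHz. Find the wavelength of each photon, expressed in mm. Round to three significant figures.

4.48 mm

Convert to SI: f = 66.9 GHz = 6.69e10 Hz.
Since λ = c/f for a photon, λ = 0.004481 m.
Converting to mm: λ = 4.481 mm ≈ 4.48 mm.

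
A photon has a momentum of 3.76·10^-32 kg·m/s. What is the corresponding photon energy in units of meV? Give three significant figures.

0.0704 meV

Use c = 2.99792458·10^8 m/s, 1 eV = 1.602176634·10^-19 J.
Apply E = pc: E = 1.127·10^-23 J.
Converting to meV: E = 0.07036 meV ≈ 0.0704 meV.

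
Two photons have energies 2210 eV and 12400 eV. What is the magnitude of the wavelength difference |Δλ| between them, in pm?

461 pm

Using λ = hc/E: λ₁ = 5.610e-10 m, λ₂ = 9.999e-11 m.
|Δλ| = |5.610e-10 − 9.999e-11| = 4.61e-10 m = 461 pm.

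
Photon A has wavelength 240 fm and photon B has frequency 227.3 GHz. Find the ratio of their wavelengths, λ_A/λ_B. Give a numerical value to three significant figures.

λ_A = 2.400e-13 m (from wavelength = 240 fm, via λ given directly).
λ_B = 0.001319 m (from frequency = 227.3 GHz, via λ = c/f).
Ratio = 2.400e-13 / 0.001319 = 1.82e-10.

1.82e-10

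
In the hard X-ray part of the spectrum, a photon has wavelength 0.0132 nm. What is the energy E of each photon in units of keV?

93.9 keV

Use h = 6.62607015·10^-34 J·s, c = 2.99792458·10^8 m/s, 1 eV = 1.602176634·10^-19 J.
In SI units: λ = 0.0132 nm = 1.32·10^-11 m.
For a photon E = hc/λ, so E = 1.505·10^-14 J.
Converting to keV: E = 93.93 keV ≈ 93.9 keV.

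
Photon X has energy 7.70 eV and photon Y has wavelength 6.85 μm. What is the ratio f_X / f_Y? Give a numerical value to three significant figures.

42.5

f_X = 1.862e15 Hz (from energy = 7.70 eV, via f = E/h).
f_Y = 4.377e13 Hz (from wavelength = 6.85 μm, via f = c/λ).
Ratio = 1.862e15 / 4.377e13 = 42.5.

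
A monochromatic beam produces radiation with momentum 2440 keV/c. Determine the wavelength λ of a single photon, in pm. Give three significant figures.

Convert to SI: p = 2440 keV/c = 1.3040 × 10^-21 kg·m/s.
Since λ = h/p for a photon, λ = 5.081 × 10^-13 m.
Converting to pm: λ = 0.5081 pm ≈ 0.508 pm.

0.508 pm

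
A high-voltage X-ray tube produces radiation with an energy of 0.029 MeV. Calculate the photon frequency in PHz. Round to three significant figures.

7010 PHz

Convert to SI: E = 0.029 MeV = 4.6463e-15 J.
For a photon f = E/h, so f = 7.012e18 Hz.
Converting to PHz: f = 7012 PHz ≈ 7010 PHz.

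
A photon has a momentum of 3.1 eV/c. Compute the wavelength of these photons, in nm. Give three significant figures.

400 nm

(h = 6.62607015e-34 J·s, c = 2.99792458e8 m/s, 1 eV = 1.602176634e-19 J.)
In SI units: p = 3.1 eV/c = 1.6567e-27 kg·m/s.
The photon relation is λ = h/p, giving λ = 3.999e-7 m.
Converting to nm: λ = 399.9 nm ≈ 400 nm.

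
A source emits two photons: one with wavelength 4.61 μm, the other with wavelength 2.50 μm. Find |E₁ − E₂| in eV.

Using E = hc/λ: E₁ = 4.309e-20 J, E₂ = 7.946e-20 J.
|ΔE| = |4.309e-20 − 7.946e-20| = 3.64e-20 J = 0.227 eV.

0.227 eV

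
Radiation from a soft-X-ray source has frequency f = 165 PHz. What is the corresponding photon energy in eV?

Take h = 6.62607015e-34 J·s, 1 eV = 1.602176634e-19 J.
Convert to SI: f = 165 PHz = 1.65e17 Hz.
The photon relation is E = hf, giving E = 1.093e-16 J.
Converting to eV: E = 682.4 eV ≈ 682 eV.

682 eV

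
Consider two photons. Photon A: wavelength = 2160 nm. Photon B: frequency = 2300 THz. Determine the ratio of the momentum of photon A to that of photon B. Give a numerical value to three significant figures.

0.0603

p_A = 3.068e-28 kg·m/s (from wavelength = 2160 nm, via p = h/λ).
p_B = 5.084e-27 kg·m/s (from frequency = 2300 THz, via p = hf/c).
Ratio = 3.068e-28 / 5.084e-27 = 0.0603.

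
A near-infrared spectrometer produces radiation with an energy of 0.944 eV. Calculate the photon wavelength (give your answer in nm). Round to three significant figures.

Use h = 6.62607015e-34 J·s, c = 2.99792458e8 m/s, 1 eV = 1.602176634e-19 J.
Convert to SI: E = 0.944 eV = 1.5125e-19 J.
The photon relation is λ = hc/E, giving λ = 1.313e-6 m.
Converting to nm: λ = 1313 nm ≈ 1310 nm.

1310 nm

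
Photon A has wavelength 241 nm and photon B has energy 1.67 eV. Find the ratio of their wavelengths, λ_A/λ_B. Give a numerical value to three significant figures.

0.325

λ_A = 2.410·10^-7 m (from wavelength = 241 nm, via λ given directly).
λ_B = 7.424·10^-7 m (from energy = 1.67 eV, via λ = hc/E).
Ratio = 2.410·10^-7 / 7.424·10^-7 = 0.325.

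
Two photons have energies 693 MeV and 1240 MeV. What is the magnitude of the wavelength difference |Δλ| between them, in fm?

0.789 fm

Using λ = hc/E: λ₁ = 1.789e-15 m, λ₂ = 9.999e-16 m.
|Δλ| = |1.789e-15 − 9.999e-16| = 7.89e-16 m = 0.789 fm.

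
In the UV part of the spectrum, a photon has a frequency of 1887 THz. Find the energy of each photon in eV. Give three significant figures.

7.80 eV

In SI units: f = 1887 THz = 1.887e15 Hz.
The photon relation is E = hf, giving E = 1.250e-18 J.
Converting to eV: E = 7.804 eV ≈ 7.80 eV.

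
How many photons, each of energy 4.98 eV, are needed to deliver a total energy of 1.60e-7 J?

2.01e11 photons

Per-photon energy: E = 7.979e-19 J (from energy = 4.98 eV).
N = E_total / E_photon = 1.60e-7 J / 7.979e-19 J = 2.01e11.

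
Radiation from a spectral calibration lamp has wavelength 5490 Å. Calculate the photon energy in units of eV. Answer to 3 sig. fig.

(h = 6.62607015e-34 J·s, c = 2.99792458e8 m/s, 1 eV = 1.602176634e-19 J.)
In SI units: λ = 5490 Å = 5.49e-7 m.
Since E = hc/λ for a photon, E = 3.618e-19 J.
Converting to eV: E = 2.258 eV ≈ 2.26 eV.

2.26 eV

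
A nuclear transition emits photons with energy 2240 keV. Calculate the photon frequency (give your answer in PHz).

Take h = 6.62607015e-34 J·s, 1 eV = 1.602176634e-19 J.
In SI units: E = 2240 keV = 3.5889e-13 J.
Since f = E/h for a photon, f = 5.416e20 Hz.
Converting to PHz: f = 541600 PHz ≈ 5.42e5 PHz.

5.42e5 PHz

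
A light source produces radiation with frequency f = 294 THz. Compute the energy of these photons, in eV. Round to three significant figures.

Use h = 6.62607015e-34 J·s, 1 eV = 1.602176634e-19 J.
In SI units: f = 294 THz = 2.94e14 Hz.
For a photon E = hf, so E = 1.948e-19 J.
Converting to eV: E = 1.216 eV ≈ 1.22 eV.

1.22 eV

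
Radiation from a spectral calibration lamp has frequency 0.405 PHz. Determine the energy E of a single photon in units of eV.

Use h = 6.62607015 × 10^-34 J·s, 1 eV = 1.602176634 × 10^-19 J.
Convert to SI: f = 0.405 PHz = 4.05 × 10^14 Hz.
For a photon E = hf, so E = 2.684 × 10^-19 J.
Converting to eV: E = 1.675 eV ≈ 1.67 eV.

1.67 eV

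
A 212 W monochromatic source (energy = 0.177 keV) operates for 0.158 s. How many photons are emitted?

1.18e18 photons

Total energy: E_total = P·t = 212 × 0.158 = 33.50 J.
Per-photon energy: E = 2.836e-17 J.
N = E_total / E_photon = 1.18e18.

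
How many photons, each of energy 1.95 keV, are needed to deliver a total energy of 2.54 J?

Per-photon energy: E = 3.124e-16 J (from energy = 1.95 keV).
N = E_total / E_photon = 2.54 J / 3.124e-16 J = 8.13e15.

8.13e15 photons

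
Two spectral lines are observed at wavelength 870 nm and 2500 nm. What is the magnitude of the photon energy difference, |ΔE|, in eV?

Using E = hc/λ: E₁ = 2.283 × 10^-19 J, E₂ = 7.946 × 10^-20 J.
|ΔE| = |2.283 × 10^-19 − 7.946 × 10^-20| = 1.49 × 10^-19 J = 0.929 eV.

0.929 eV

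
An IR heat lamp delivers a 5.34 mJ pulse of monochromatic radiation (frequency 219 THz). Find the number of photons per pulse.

3.68e16 photons

Per-photon energy: E = 1.451e-19 J (from frequency = 219 THz).
N = E_total / E_photon = 0.00534 J / 1.451e-19 J = 3.68e16.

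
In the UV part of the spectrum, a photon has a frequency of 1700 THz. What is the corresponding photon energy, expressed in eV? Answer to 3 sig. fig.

In SI units: f = 1700 THz = 1.70e15 Hz.
Since E = hf for a photon, E = 1.126e-18 J.
Converting to eV: E = 7.031 eV ≈ 7.03 eV.

7.03 eV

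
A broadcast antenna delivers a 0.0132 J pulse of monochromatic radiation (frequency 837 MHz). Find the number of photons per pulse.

2.38·10^22 photons

Per-photon energy: E = 5.546·10^-25 J (from frequency = 837 MHz).
N = E_total / E_photon = 0.0132 J / 5.546·10^-25 J = 2.38·10^22.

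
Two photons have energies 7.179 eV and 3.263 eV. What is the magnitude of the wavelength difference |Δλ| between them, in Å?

2070 Å

Using λ = hc/E: λ₁ = 1.7270e-7 m, λ₂ = 3.7997e-7 m.
|Δλ| = |1.7270e-7 − 3.7997e-7| = 2.07e-7 m = 2070 Å.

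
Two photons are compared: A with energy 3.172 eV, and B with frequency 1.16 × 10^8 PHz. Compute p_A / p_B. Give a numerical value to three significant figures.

6.61 × 10^-9

p_A = 1.695 × 10^-27 kg·m/s (from energy = 3.172 eV, via p = E/c).
p_B = 2.564 × 10^-19 kg·m/s (from frequency = 1.16 × 10^8 PHz, via p = hf/c).
Ratio = 1.695 × 10^-27 / 2.564 × 10^-19 = 6.61 × 10^-9.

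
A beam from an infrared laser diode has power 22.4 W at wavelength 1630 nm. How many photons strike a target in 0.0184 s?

3.38 × 10^18 photons

Total energy: E_total = P·t = 22.4 × 0.0184 = 0.4122 J.
Per-photon energy: E = 1.219 × 10^-19 J.
N = E_total / E_photon = 3.38 × 10^18.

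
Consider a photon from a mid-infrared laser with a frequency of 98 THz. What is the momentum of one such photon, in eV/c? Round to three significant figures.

First convert: f = 98 THz = 9.8 × 10^13 Hz.
Since p = hf/c for a photon, p = 2.166 × 10^-28 kg·m/s.
Converting to eV/c: p = 0.4053 eV/c ≈ 0.405 eV/c.

0.405 eV/c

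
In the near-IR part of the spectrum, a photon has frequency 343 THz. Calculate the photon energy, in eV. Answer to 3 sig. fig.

1.42 eV

(h = 6.62607015·10^-34 J·s, 1 eV = 1.602176634·10^-19 J.)
First convert: f = 343 THz = 3.43·10^14 Hz.
Apply E = hf: E = 2.273·10^-19 J.
Converting to eV: E = 1.419 eV ≈ 1.42 eV.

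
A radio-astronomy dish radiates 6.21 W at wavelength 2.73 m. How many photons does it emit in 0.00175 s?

1.49 × 10^23 photons

Total energy: E_total = P·t = 6.21 × 0.00175 = 0.01087 J.
Per-photon energy: E = 7.276 × 10^-26 J.
N = E_total / E_photon = 1.49 × 10^23.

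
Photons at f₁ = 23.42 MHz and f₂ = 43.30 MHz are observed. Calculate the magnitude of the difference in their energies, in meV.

8.22 × 10^-5 meV

Using E = hf: E₁ = 1.5518 × 10^-26 J, E₂ = 2.8691 × 10^-26 J.
|ΔE| = |1.5518 × 10^-26 − 2.8691 × 10^-26| = 1.32 × 10^-26 J = 8.22 × 10^-5 meV.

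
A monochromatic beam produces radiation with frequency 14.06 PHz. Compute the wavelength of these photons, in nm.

21.3 nm

Take c = 2.99792458e8 m/s.
Convert to SI: f = 14.06 PHz = 1.406e16 Hz.
Apply λ = c/f: λ = 2.132e-8 m.
Converting to nm: λ = 21.32 nm ≈ 21.3 nm.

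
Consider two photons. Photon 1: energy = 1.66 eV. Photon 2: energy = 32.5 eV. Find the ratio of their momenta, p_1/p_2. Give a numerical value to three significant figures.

p_1 = 8.872·10^-28 kg·m/s (from energy = 1.66 eV, via p = E/c).
p_2 = 1.737·10^-26 kg·m/s (from energy = 32.5 eV, via p = E/c).
Ratio = 8.872·10^-28 / 1.737·10^-26 = 0.0511.

0.0511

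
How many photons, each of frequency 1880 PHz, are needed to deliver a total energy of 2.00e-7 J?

Per-photon energy: E = 1.246e-15 J (from frequency = 1880 PHz).
N = E_total / E_photon = 2.00e-7 J / 1.246e-15 J = 1.61e8.

1.61e8 photons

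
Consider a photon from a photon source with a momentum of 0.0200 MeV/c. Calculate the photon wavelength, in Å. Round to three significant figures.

First convert: p = 0.0200 MeV/c = 1.0689 × 10^-23 kg·m/s.
Apply λ = h/p: λ = 6.199 × 10^-11 m.
Converting to Å: λ = 0.6199 Å ≈ 0.620 Å.

0.620 Å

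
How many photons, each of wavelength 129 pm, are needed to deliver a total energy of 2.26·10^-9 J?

Per-photon energy: E = 1.540·10^-15 J (from wavelength = 129 pm).
N = E_total / E_photon = 2.26·10^-9 J / 1.540·10^-15 J = 1.47·10^6.

1.47·10^6 photons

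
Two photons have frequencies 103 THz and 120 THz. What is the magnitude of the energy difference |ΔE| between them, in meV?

Using E = hf: E₁ = 6.825 × 10^-20 J, E₂ = 7.951 × 10^-20 J.
|ΔE| = |6.825 × 10^-20 − 7.951 × 10^-20| = 1.13 × 10^-20 J = 70.3 meV.

70.3 meV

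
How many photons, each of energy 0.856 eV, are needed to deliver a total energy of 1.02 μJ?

Per-photon energy: E = 1.371 × 10^-19 J (from energy = 0.856 eV).
N = E_total / E_photon = 1.02 × 10^-6 J / 1.371 × 10^-19 J = 7.44 × 10^12.

7.44 × 10^12 photons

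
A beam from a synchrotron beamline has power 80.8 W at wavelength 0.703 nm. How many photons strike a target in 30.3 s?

8.66 × 10^18 photons

Total energy: E_total = P·t = 80.8 × 30.3 = 2448 J.
Per-photon energy: E = 2.826 × 10^-16 J.
N = E_total / E_photon = 8.66 × 10^18.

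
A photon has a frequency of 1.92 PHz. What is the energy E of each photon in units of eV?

7.94 eV

First convert: f = 1.92 PHz = 1.92e15 Hz.
For a photon E = hf, so E = 1.272e-18 J.
Converting to eV: E = 7.940 eV ≈ 7.94 eV.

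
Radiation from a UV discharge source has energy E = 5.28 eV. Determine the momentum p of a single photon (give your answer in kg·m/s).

In SI units: E = 5.28 eV = 8.4595·10^-19 J.
Since p = E/c for a photon, p = 2.822·10^-27 kg·m/s.
So p ≈ 2.82·10^-27 kg·m/s.

2.82·10^-27 kg·m/s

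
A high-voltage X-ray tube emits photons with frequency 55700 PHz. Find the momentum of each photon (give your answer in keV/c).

230 keV/c

Convert to SI: f = 55700 PHz = 5.57·10^19 Hz.
Apply p = hf/c: p = 1.231·10^-22 kg·m/s.
Converting to keV/c: p = 230.4 keV/c ≈ 230 keV/c.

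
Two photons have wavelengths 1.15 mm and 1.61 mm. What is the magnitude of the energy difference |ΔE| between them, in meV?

Using E = hc/λ: E₁ = 1.727e-22 J, E₂ = 1.234e-22 J.
|ΔE| = |1.727e-22 − 1.234e-22| = 4.94e-23 J = 0.308 meV.

0.308 meV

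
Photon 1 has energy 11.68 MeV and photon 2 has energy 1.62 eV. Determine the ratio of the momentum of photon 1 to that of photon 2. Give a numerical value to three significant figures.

p_1 = 6.242 × 10^-21 kg·m/s (from energy = 11.68 MeV, via p = E/c).
p_2 = 8.658 × 10^-28 kg·m/s (from energy = 1.62 eV, via p = E/c).
Ratio = 6.242 × 10^-21 / 8.658 × 10^-28 = 7.21 × 10^6.

7.21 × 10^6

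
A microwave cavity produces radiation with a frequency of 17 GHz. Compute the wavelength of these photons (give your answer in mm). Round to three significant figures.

17.6 mm

First convert: f = 17 GHz = 1.7e10 Hz.
Since λ = c/f for a photon, λ = 0.01763 m.
Converting to mm: λ = 17.63 mm ≈ 17.6 mm.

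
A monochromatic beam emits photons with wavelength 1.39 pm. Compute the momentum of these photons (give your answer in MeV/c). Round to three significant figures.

(h = 6.62607015 × 10^-34 J·s, c = 2.99792458 × 10^8 m/s, 1 eV = 1.602176634 × 10^-19 J.)
Convert to SI: λ = 1.39 pm = 1.39 × 10^-12 m.
The photon relation is p = h/λ, giving p = 4.767 × 10^-22 kg·m/s.
Converting to MeV/c: p = 0.8920 MeV/c ≈ 0.892 MeV/c.

0.892 MeV/c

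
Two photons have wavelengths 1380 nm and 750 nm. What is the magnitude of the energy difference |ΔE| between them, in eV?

Using E = hc/λ: E₁ = 1.439 × 10^-19 J, E₂ = 2.649 × 10^-19 J.
|ΔE| = |1.439 × 10^-19 − 2.649 × 10^-19| = 1.21 × 10^-19 J = 0.755 eV.

0.755 eV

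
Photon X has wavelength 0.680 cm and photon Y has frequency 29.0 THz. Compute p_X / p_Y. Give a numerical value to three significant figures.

1.52e-3

p_X = 9.744e-32 kg·m/s (from wavelength = 0.680 cm, via p = h/λ).
p_Y = 6.410e-29 kg·m/s (from frequency = 29.0 THz, via p = hf/c).
Ratio = 9.744e-32 / 6.410e-29 = 1.52e-3.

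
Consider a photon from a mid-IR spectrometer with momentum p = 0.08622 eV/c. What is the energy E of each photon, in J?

1.38e-20 J

(c = 2.99792458e8 m/s, 1 eV = 1.602176634e-19 J.)
Convert to SI: p = 0.08622 eV/c = 4.6078e-29 kg·m/s.
The photon relation is E = pc, giving E = 1.381e-20 J.
So E ≈ 1.38e-20 J.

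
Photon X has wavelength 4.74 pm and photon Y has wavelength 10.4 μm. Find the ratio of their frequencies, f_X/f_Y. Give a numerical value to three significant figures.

2.19e6

f_X = 6.325e19 Hz (from wavelength = 4.74 pm, via f = c/λ).
f_Y = 2.883e13 Hz (from wavelength = 10.4 μm, via f = c/λ).
Ratio = 6.325e19 / 2.883e13 = 2.19e6.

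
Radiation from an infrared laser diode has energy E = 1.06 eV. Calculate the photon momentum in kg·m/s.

Take c = 2.99792458·10^8 m/s, 1 eV = 1.602176634·10^-19 J.
First convert: E = 1.06 eV = 1.6983·10^-19 J.
Apply p = E/c: p = 5.665·10^-28 kg·m/s.
So p ≈ 5.66·10^-28 kg·m/s.

5.66·10^-28 kg·m/s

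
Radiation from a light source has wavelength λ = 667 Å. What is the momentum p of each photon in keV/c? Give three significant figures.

0.0186 keV/c

In SI units: λ = 667 Å = 6.67e-8 m.
Apply p = h/λ: p = 9.934e-27 kg·m/s.
Converting to keV/c: p = 0.01859 keV/c ≈ 0.0186 keV/c.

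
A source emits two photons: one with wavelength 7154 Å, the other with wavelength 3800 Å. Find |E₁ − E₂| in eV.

1.53 eV

Using E = hc/λ: E₁ = 2.7767e-19 J, E₂ = 5.2275e-19 J.
|ΔE| = |2.7767e-19 − 5.2275e-19| = 2.45e-19 J = 1.53 eV.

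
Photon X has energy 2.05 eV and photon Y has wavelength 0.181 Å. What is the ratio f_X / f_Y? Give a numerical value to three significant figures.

2.99e-5

f_X = 4.957e14 Hz (from energy = 2.05 eV, via f = E/h).
f_Y = 1.656e19 Hz (from wavelength = 0.181 Å, via f = c/λ).
Ratio = 4.957e14 / 1.656e19 = 2.99e-5.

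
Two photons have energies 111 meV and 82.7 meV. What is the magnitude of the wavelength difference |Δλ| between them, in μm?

3.82 μm

Using λ = hc/E: λ₁ = 1.117e-5 m, λ₂ = 1.499e-5 m.
|Δλ| = |1.117e-5 − 1.499e-5| = 3.82e-6 m = 3.82 μm.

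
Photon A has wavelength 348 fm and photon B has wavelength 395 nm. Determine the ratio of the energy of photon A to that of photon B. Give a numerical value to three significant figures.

E_A = 5.708 × 10^-13 J (from wavelength = 348 fm, via E = hc/λ).
E_B = 5.029 × 10^-19 J (from wavelength = 395 nm, via E = hc/λ).
Ratio = 5.708 × 10^-13 / 5.029 × 10^-19 = 1.14 × 10^6.

1.14 × 10^6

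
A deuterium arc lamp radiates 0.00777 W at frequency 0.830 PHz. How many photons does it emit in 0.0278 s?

3.93e14 photons

Total energy: E_total = P·t = 0.00777 × 0.0278 = 2.160e-4 J.
Per-photon energy: E = 5.500e-19 J.
N = E_total / E_photon = 3.93e14.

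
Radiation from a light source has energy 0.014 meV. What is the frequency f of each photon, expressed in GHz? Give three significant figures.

3.39 GHz

Take h = 6.62607015·10^-34 J·s, 1 eV = 1.602176634·10^-19 J.
In SI units: E = 0.014 meV = 2.2430·10^-24 J.
Since f = E/h for a photon, f = 3.385·10^9 Hz.
Converting to GHz: f = 3.385 GHz ≈ 3.39 GHz.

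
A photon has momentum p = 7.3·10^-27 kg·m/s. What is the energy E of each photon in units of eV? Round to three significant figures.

(c = 2.99792458·10^8 m/s, 1 eV = 1.602176634·10^-19 J.)
Apply E = pc: E = 2.188·10^-18 J.
Converting to eV: E = 13.66 eV ≈ 13.7 eV.

13.7 eV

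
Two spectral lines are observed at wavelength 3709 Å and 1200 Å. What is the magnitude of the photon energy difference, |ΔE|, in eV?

Using E = hc/λ: E₁ = 5.3557 × 10^-19 J, E₂ = 1.6554 × 10^-18 J.
|ΔE| = |5.3557 × 10^-19 − 1.6554 × 10^-18| = 1.12 × 10^-18 J = 6.99 eV.

6.99 eV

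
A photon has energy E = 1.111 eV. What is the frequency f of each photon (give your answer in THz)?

In SI units: E = 1.111 eV = 1.7800e-19 J.
Apply f = E/h: f = 2.686e14 Hz.
Converting to THz: f = 268.6 THz ≈ 269 THz.

269 THz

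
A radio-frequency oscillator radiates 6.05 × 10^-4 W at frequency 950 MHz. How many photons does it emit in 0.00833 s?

Total energy: E_total = P·t = 6.05 × 10^-4 × 0.00833 = 5.040 × 10^-6 J.
Per-photon energy: E = 6.295 × 10^-25 J.
N = E_total / E_photon = 8.01 × 10^18.

8.01 × 10^18 photons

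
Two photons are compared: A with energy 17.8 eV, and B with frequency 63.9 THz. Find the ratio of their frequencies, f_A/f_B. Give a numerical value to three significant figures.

f_A = 4.304 × 10^15 Hz (from energy = 17.8 eV, via f = E/h).
f_B = 6.390 × 10^13 Hz (from frequency = 63.9 THz, via f given directly).
Ratio = 4.304 × 10^15 / 6.390 × 10^13 = 67.4.

67.4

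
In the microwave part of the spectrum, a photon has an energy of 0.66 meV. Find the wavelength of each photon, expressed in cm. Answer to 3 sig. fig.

In SI units: E = 0.66 meV = 1.0574 × 10^-22 J.
For a photon λ = hc/E, so λ = 0.001879 m.
Converting to cm: λ = 0.1879 cm ≈ 0.188 cm.

0.188 cm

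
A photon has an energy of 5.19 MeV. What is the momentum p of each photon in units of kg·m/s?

First convert: E = 5.19 MeV = 8.3153 × 10^-13 J.
Since p = E/c for a photon, p = 2.774 × 10^-21 kg·m/s.
So p ≈ 2.77 × 10^-21 kg·m/s.

2.77 × 10^-21 kg·m/s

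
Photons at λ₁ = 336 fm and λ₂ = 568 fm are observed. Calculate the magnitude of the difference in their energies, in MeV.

1.51 MeV

Using E = hc/λ: E₁ = 5.912e-13 J, E₂ = 3.497e-13 J.
|ΔE| = |5.912e-13 − 3.497e-13| = 2.41e-13 J = 1.51 MeV.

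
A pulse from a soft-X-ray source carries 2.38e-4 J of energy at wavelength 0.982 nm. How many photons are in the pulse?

Per-photon energy: E = 2.023e-16 J (from wavelength = 0.982 nm).
N = E_total / E_photon = 2.38e-4 J / 2.023e-16 J = 1.18e12.

1.18e12 photons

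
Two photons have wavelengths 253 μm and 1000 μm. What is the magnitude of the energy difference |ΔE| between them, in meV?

3.66 meV

Using E = hc/λ: E₁ = 7.852e-22 J, E₂ = 1.986e-22 J.
|ΔE| = |7.852e-22 − 1.986e-22| = 5.87e-22 J = 3.66 meV.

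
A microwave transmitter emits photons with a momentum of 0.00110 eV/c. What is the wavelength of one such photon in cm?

First convert: p = 0.00110 eV/c = 5.8787e-31 kg·m/s.
The photon relation is λ = h/p, giving λ = 0.001127 m.
Converting to cm: λ = 0.1127 cm ≈ 0.113 cm.

0.113 cm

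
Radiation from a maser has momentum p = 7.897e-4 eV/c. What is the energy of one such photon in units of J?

1.27e-22 J

In SI units: p = 7.897e-4 eV/c = 4.2204e-31 kg·m/s.
Since E = pc for a photon, E = 1.265e-22 J.
So E ≈ 1.27e-22 J.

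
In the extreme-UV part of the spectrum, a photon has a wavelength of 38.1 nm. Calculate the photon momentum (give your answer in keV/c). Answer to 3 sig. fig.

0.0325 keV/c

(h = 6.62607015 × 10^-34 J·s, c = 2.99792458 × 10^8 m/s, 1 eV = 1.602176634 × 10^-19 J.)
In SI units: λ = 38.1 nm = 3.81 × 10^-8 m.
For a photon p = h/λ, so p = 1.739 × 10^-26 kg·m/s.
Converting to keV/c: p = 0.03254 keV/c ≈ 0.0325 keV/c.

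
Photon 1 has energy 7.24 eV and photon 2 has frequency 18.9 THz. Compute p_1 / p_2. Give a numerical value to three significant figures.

92.6

p_1 = 3.869e-27 kg·m/s (from energy = 7.24 eV, via p = E/c).
p_2 = 4.177e-29 kg·m/s (from frequency = 18.9 THz, via p = hf/c).
Ratio = 3.869e-27 / 4.177e-29 = 92.6.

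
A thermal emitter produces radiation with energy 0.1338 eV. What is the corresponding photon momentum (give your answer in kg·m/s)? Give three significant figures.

Use c = 2.99792458e8 m/s, 1 eV = 1.602176634e-19 J.
In SI units: E = 0.1338 eV = 2.1437e-20 J.
The photon relation is p = E/c, giving p = 7.151e-29 kg·m/s.
So p ≈ 7.15e-29 kg·m/s.

7.15e-29 kg·m/s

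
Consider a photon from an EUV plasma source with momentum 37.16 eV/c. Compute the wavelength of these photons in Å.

334 Å

Take h = 6.62607015e-34 J·s, c = 2.99792458e8 m/s, 1 eV = 1.602176634e-19 J.
First convert: p = 37.16 eV/c = 1.9859e-26 kg·m/s.
Apply λ = h/p: λ = 3.336e-8 m.
Converting to Å: λ = 333.6 Å ≈ 334 Å.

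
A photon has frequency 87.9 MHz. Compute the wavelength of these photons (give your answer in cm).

341 cm

Use c = 2.99792458e8 m/s.
First convert: f = 87.9 MHz = 8.79e7 Hz.
Apply λ = c/f: λ = 3.411 m.
Converting to cm: λ = 341.1 cm ≈ 341 cm.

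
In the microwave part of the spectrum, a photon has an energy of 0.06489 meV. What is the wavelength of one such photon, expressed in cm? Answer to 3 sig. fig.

(h = 6.62607015e-34 J·s, c = 2.99792458e8 m/s, 1 eV = 1.602176634e-19 J.)
In SI units: E = 0.06489 meV = 1.0397e-23 J.
For a photon λ = hc/E, so λ = 0.01911 m.
Converting to cm: λ = 1.911 cm ≈ 1.91 cm.

1.91 cm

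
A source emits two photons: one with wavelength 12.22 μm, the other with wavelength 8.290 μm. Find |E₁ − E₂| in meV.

48.1 meV

Using E = hc/λ: E₁ = 1.6256e-20 J, E₂ = 2.3962e-20 J.
|ΔE| = |1.6256e-20 − 2.3962e-20| = 7.71e-21 J = 48.1 meV.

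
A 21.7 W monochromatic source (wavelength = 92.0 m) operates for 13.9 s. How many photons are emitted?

1.40e29 photons

Total energy: E_total = P·t = 21.7 × 13.9 = 301.6 J.
Per-photon energy: E = 2.159e-27 J.
N = E_total / E_photon = 1.40e29.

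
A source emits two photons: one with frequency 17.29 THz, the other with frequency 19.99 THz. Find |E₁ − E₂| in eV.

0.0112 eV

Using E = hf: E₁ = 1.1456 × 10^-20 J, E₂ = 1.3246 × 10^-20 J.
|ΔE| = |1.1456 × 10^-20 − 1.3246 × 10^-20| = 1.79 × 10^-21 J = 0.0112 eV.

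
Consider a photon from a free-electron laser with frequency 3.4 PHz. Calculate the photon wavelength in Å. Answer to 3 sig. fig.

In SI units: f = 3.4 PHz = 3.4e15 Hz.
Apply λ = c/f: λ = 8.817e-8 m.
Converting to Å: λ = 881.7 Å ≈ 882 Å.

882 Å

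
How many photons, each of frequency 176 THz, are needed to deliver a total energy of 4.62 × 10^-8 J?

3.96 × 10^11 photons

Per-photon energy: E = 1.166 × 10^-19 J (from frequency = 176 THz).
N = E_total / E_photon = 4.62 × 10^-8 J / 1.166 × 10^-19 J = 3.96 × 10^11.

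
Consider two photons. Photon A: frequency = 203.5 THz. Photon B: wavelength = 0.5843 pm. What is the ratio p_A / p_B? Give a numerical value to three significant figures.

p_A = 4.498·10^-28 kg·m/s (from frequency = 203.5 THz, via p = hf/c).
p_B = 1.134·10^-21 kg·m/s (from wavelength = 0.5843 pm, via p = h/λ).
Ratio = 4.498·10^-28 / 1.134·10^-21 = 3.97·10^-7.

3.97·10^-7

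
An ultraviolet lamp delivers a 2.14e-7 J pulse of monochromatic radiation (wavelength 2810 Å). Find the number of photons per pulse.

3.03e11 photons

Per-photon energy: E = 7.069e-19 J (from wavelength = 2810 Å).
N = E_total / E_photon = 2.14e-7 J / 7.069e-19 J = 3.03e11.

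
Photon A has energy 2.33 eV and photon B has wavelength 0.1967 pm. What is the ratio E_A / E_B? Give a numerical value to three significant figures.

E_A = 3.733e-19 J (from energy = 2.33 eV, via E given directly).
E_B = 1.010e-12 J (from wavelength = 0.1967 pm, via E = hc/λ).
Ratio = 3.733e-19 / 1.010e-12 = 3.70e-7.

3.70e-7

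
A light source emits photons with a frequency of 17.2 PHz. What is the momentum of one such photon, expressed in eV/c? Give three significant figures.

(h = 6.62607015e-34 J·s, c = 2.99792458e8 m/s, 1 eV = 1.602176634e-19 J.)
First convert: f = 17.2 PHz = 1.72e16 Hz.
Apply p = hf/c: p = 3.802e-26 kg·m/s.
Converting to eV/c: p = 71.13 eV/c ≈ 71.1 eV/c.

71.1 eV/c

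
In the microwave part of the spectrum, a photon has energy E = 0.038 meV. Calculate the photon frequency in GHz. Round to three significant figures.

9.19 GHz

First convert: E = 0.038 meV = 6.0883·10^-24 J.
Apply f = E/h: f = 9.188·10^9 Hz.
Converting to GHz: f = 9.188 GHz ≈ 9.19 GHz.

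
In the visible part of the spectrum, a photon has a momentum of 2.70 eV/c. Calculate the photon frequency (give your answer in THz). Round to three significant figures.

Use h = 6.62607015e-34 J·s, c = 2.99792458e8 m/s, 1 eV = 1.602176634e-19 J.
Convert to SI: p = 2.70 eV/c = 1.4430e-27 kg·m/s.
Since f = pc/h for a photon, f = 6.529e14 Hz.
Converting to THz: f = 652.9 THz ≈ 653 THz.

653 THz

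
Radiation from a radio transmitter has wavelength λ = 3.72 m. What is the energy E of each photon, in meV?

The photon relation is E = hc/λ, giving E = 5.340e-26 J.
Converting to meV: E = 3.333e-4 meV ≈ 3.33e-4 meV.

3.33e-4 meV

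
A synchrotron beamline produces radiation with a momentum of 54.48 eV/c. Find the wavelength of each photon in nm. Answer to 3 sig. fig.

22.8 nm

In SI units: p = 54.48 eV/c = 2.9116e-26 kg·m/s.
The photon relation is λ = h/p, giving λ = 2.276e-8 m.
Converting to nm: λ = 22.76 nm ≈ 22.8 nm.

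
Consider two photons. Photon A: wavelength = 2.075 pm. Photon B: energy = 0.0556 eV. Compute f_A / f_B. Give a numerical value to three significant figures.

1.07·10^7

f_A = 1.445·10^20 Hz (from wavelength = 2.075 pm, via f = c/λ).
f_B = 1.344·10^13 Hz (from energy = 0.0556 eV, via f = E/h).
Ratio = 1.445·10^20 / 1.344·10^13 = 1.07·10^7.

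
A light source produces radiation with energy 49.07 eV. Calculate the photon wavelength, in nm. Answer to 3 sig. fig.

25.3 nm

In SI units: E = 49.07 eV = 7.8619 × 10^-18 J.
For a photon λ = hc/E, so λ = 2.527 × 10^-8 m.
Converting to nm: λ = 25.27 nm ≈ 25.3 nm.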